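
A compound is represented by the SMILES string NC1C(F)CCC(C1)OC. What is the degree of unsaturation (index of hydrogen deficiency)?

Degree of unsaturation = (number of rings) + (number of π bonds).
Ring closures in the SMILES: 1.
π bonds: none → 0 DoU from unsaturation.
Total DoU = 1 + 0 = 1.

1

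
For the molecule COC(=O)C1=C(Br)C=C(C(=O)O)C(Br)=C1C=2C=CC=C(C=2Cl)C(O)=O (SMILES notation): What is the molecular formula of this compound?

Walk through each heavy atom and fill implicit hydrogens from standard valence (C 4, N 3, O 2, S 2, halogen 1):
  atom 1: C, bond orders sum to 1 (valence 4) → 3 H
  atom 2: O, bond orders sum to 2 (valence 2) → 0 H
  atom 3: C, bond orders sum to 4 (valence 4) → 0 H
  atom 4: O, bond orders sum to 2 (valence 2) → 0 H
  atom 5: C, bond orders sum to 4 (valence 4) → 0 H
  atom 6: C, bond orders sum to 4 (valence 4) → 0 H
  atom 7: Br (halogen, monovalent) → 0 H
  atom 8: C, bond orders sum to 3 (valence 4) → 1 H
  atom 9: C, bond orders sum to 4 (valence 4) → 0 H
  atom 10: C, bond orders sum to 4 (valence 4) → 0 H
  atom 11: O, bond orders sum to 2 (valence 2) → 0 H
  atom 12: O, bond orders sum to 1 (valence 2) → 1 H
  atom 13: C, bond orders sum to 4 (valence 4) → 0 H
  atom 14: Br (halogen, monovalent) → 0 H
  atom 15: C, bond orders sum to 4 (valence 4) → 0 H
  atom 16: C, bond orders sum to 4 (valence 4) → 0 H
  atom 17: C, bond orders sum to 3 (valence 4) → 1 H
  atom 18: C, bond orders sum to 3 (valence 4) → 1 H
  atom 19: C, bond orders sum to 3 (valence 4) → 1 H
  atom 20: C, bond orders sum to 4 (valence 4) → 0 H
  atom 21: C, bond orders sum to 4 (valence 4) → 0 H
  atom 22: Cl (halogen, monovalent) → 0 H
  atom 23: C, bond orders sum to 4 (valence 4) → 0 H
  atom 24: O, bond orders sum to 1 (valence 2) → 1 H
  atom 25: O, bond orders sum to 2 (valence 2) → 0 H
Totals → C:16, H:9, Br:2, Cl:1, O:6.

C16H9Br2ClO6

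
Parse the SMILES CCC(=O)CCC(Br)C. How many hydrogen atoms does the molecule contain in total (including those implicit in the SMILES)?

Walk through each heavy atom and fill implicit hydrogens from standard valence (C 4, N 3, O 2, S 2, halogen 1):
  atom 1: C, bond orders sum to 1 (valence 4) → 3 H
  atom 2: C, bond orders sum to 2 (valence 4) → 2 H
  atom 3: C, bond orders sum to 4 (valence 4) → 0 H
  atom 4: O, bond orders sum to 2 (valence 2) → 0 H
  atom 5: C, bond orders sum to 2 (valence 4) → 2 H
  atom 6: C, bond orders sum to 2 (valence 4) → 2 H
  atom 7: C, bond orders sum to 3 (valence 4) → 1 H
  atom 8: Br (halogen, monovalent) → 0 H
  atom 9: C, bond orders sum to 1 (valence 4) → 3 H
Total hydrogens: 13.

13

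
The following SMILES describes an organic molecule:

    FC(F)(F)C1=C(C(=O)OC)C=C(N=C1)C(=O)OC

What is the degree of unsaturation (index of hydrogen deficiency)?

6

Molecular formula: C10H8F3NO4.
DoU = (2C + 2 + N − H − X) / 2, where X is the halogen count and O/S are ignored.
    = (2·10 + 2 + 1 − 8 − 3) / 2 = 12 / 2 = 6.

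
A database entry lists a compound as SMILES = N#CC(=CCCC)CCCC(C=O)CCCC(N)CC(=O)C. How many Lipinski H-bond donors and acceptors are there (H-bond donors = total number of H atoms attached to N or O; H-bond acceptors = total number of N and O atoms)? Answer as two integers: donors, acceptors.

2, 4

Donors: find every N or O and count the H atoms it carries.
  atom 1 (N): bond orders sum to 3 → 0 H
  atom 13 (O): bond orders sum to 2 → 0 H
  atom 18 (N): bond orders sum to 1 → 2 H
  atom 21 (O): bond orders sum to 2 → 0 H
Lipinski HBD = 2.
Acceptors: N atoms = 2, O atoms = 2 → HBA = 4.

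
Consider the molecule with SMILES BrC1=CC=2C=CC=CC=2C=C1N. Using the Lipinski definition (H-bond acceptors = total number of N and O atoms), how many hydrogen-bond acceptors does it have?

1

N atoms: 1; O atoms: 0.
Lipinski HBA = 1 + 0 = 1.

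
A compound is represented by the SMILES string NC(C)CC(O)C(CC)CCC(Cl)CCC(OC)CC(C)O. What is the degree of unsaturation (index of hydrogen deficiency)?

0

Degree of unsaturation = (number of rings) + (number of π bonds).
Ring closures in the SMILES: 0.
π bonds: none → 0 DoU from unsaturation.
Total DoU = 0 + 0 = 0.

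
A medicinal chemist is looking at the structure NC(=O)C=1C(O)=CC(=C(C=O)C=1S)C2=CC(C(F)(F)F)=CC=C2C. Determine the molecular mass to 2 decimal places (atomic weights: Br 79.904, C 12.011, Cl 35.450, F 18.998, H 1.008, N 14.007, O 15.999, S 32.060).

First, the molecular formula is C16H12F3NO3S (counting implicit H from valence).
  C: 16 × 12.011 = 192.176
  F: 3 × 18.998 = 56.994
  H: 12 × 1.008 = 12.096
  N: 1 × 14.007 = 14.007
  O: 3 × 15.999 = 47.997
  S: 1 × 32.060 = 32.060
Sum: 16×12.011 + 3×18.998 + 12×1.008 + 1×14.007 + 3×15.999 + 1×32.060 = 355.330 → 355.33 g/mol.

355.33 g/mol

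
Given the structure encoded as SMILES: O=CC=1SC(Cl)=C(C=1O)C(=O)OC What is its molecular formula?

C7H5ClO4S

Walk through each heavy atom and fill implicit hydrogens from standard valence (C 4, N 3, O 2, S 2, halogen 1):
  atom 1: O, bond orders sum to 2 (valence 2) → 0 H
  atom 2: C, bond orders sum to 3 (valence 4) → 1 H
  atom 3: C, bond orders sum to 4 (valence 4) → 0 H
  atom 4: S, bond orders sum to 2 (valence 2) → 0 H
  atom 5: C, bond orders sum to 4 (valence 4) → 0 H
  atom 6: Cl (halogen, monovalent) → 0 H
  atom 7: C, bond orders sum to 4 (valence 4) → 0 H
  atom 8: C, bond orders sum to 4 (valence 4) → 0 H
  atom 9: O, bond orders sum to 1 (valence 2) → 1 H
  atom 10: C, bond orders sum to 4 (valence 4) → 0 H
  atom 11: O, bond orders sum to 2 (valence 2) → 0 H
  atom 12: O, bond orders sum to 2 (valence 2) → 0 H
  atom 13: C, bond orders sum to 1 (valence 4) → 3 H
Totals → C:7, H:5, Cl:1, O:4, S:1.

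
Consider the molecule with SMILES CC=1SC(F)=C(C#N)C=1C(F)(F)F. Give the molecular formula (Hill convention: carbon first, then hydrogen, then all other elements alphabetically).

Walk through each heavy atom and fill implicit hydrogens from standard valence (C 4, N 3, O 2, S 2, halogen 1):
  atom 1: C, bond orders sum to 1 (valence 4) → 3 H
  atom 2: C, bond orders sum to 4 (valence 4) → 0 H
  atom 3: S, bond orders sum to 2 (valence 2) → 0 H
  atom 4: C, bond orders sum to 4 (valence 4) → 0 H
  atom 5: F (halogen, monovalent) → 0 H
  atom 6: C, bond orders sum to 4 (valence 4) → 0 H
  atom 7: C, bond orders sum to 4 (valence 4) → 0 H
  atom 8: N, bond orders sum to 3 (valence 3) → 0 H
  atom 9: C, bond orders sum to 4 (valence 4) → 0 H
  atom 10: C, bond orders sum to 4 (valence 4) → 0 H
  atom 11: F (halogen, monovalent) → 0 H
  atom 12: F (halogen, monovalent) → 0 H
  atom 13: F (halogen, monovalent) → 0 H
Totals → C:7, H:3, F:4, N:1, S:1.
In Hill order: C7H3F4NS.

C7H3F4NS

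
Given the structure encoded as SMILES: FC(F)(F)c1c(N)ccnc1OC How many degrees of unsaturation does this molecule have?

4

Molecular formula: C7H7F3N2O.
DoU = (2C + 2 + N − H − X) / 2, where X is the halogen count and O/S are ignored.
    = (2·7 + 2 + 2 − 7 − 3) / 2 = 8 / 2 = 4.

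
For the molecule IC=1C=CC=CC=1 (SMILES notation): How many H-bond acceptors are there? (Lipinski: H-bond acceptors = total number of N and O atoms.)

0

N atoms: 0; O atoms: 0.
Lipinski HBA = 0 + 0 = 0.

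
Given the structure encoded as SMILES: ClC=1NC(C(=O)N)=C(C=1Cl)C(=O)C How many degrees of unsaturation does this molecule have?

5

Degree of unsaturation = (number of rings) + (number of π bonds).
Ring closures in the SMILES: 1.
π bonds: 4 double bonds (each 1 DoU) → 4 DoU from unsaturation.
Total DoU = 1 + 4 = 5.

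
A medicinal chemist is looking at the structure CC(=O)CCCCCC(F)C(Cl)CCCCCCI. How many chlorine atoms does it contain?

1

Scan the SMILES for Cl atoms (remember two-letter symbols like Cl and Br are single atoms).
Chlorine count: 1.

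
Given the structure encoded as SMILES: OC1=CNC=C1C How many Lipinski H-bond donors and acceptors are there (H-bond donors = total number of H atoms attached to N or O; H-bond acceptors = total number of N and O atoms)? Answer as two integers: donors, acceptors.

Donors: find every N or O and count the H atoms it carries.
  atom 1 (O): bond orders sum to 1 → 1 H
  atom 4 (N): bond orders sum to 2 → 1 H
Lipinski HBD = 2.
Acceptors: N atoms = 1, O atoms = 1 → HBA = 2.

2, 2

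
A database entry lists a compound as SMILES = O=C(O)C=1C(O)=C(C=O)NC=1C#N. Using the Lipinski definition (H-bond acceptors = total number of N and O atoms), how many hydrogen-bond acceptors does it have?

N atoms: 2; O atoms: 4.
Lipinski HBA = 2 + 4 = 6.

6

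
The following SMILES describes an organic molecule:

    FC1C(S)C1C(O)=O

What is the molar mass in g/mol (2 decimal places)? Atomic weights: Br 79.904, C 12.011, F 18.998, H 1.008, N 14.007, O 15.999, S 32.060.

136.14 g/mol

First, the molecular formula is C4H5FO2S (counting implicit H from valence).
  C: 4 × 12.011 = 48.044
  F: 1 × 18.998 = 18.998
  H: 5 × 1.008 = 5.040
  O: 2 × 15.999 = 31.998
  S: 1 × 32.060 = 32.060
Sum: 4×12.011 + 1×18.998 + 5×1.008 + 2×15.999 + 1×32.060 = 136.140 → 136.14 g/mol.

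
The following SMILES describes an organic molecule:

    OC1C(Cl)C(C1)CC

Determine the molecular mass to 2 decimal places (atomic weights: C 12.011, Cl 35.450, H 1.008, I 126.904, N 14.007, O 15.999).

First, the molecular formula is C6H11ClO (counting implicit H from valence).
  C: 6 × 12.011 = 72.066
  Cl: 1 × 35.450 = 35.450
  H: 11 × 1.008 = 11.088
  O: 1 × 15.999 = 15.999
Sum: 6×12.011 + 1×35.450 + 11×1.008 + 1×15.999 = 134.603 → 134.60 g/mol.

134.60 g/mol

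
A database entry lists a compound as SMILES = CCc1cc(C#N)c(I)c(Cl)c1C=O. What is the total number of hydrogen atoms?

7

Walk through each heavy atom and fill implicit hydrogens from standard valence (C 4, N 3, O 2, S 2, halogen 1); for lowercase aromatic atoms, an aromatic c carries 1 H when it has two neighbours and 0 H with three, and aromatic n carries 0 H:
  atom 1: C, bond orders sum to 1 (valence 4) → 3 H
  atom 2: C, bond orders sum to 2 (valence 4) → 2 H
  atom 3: aromatic c, 3 neighbours → 0 H
  atom 4: aromatic c, 2 neighbours → 1 H
  atom 5: aromatic c, 3 neighbours → 0 H
  atom 6: C, bond orders sum to 4 (valence 4) → 0 H
  atom 7: N, bond orders sum to 3 (valence 3) → 0 H
  atom 8: aromatic c, 3 neighbours → 0 H
  atom 9: I (halogen, monovalent) → 0 H
  atom 10: aromatic c, 3 neighbours → 0 H
  atom 11: Cl (halogen, monovalent) → 0 H
  atom 12: aromatic c, 3 neighbours → 0 H
  atom 13: C, bond orders sum to 3 (valence 4) → 1 H
  atom 14: O, bond orders sum to 2 (valence 2) → 0 H
Total hydrogens: 7.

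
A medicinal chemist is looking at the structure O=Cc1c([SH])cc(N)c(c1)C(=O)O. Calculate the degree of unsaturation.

6

Molecular formula: C8H7NO3S.
DoU = (2C + 2 + N − H − X) / 2, where X is the halogen count and O/S are ignored.
    = (2·8 + 2 + 1 − 7 − 0) / 2 = 12 / 2 = 6.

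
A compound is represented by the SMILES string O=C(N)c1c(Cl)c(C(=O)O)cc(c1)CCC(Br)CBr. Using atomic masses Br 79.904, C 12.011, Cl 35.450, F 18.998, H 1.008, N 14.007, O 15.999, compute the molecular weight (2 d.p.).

First, the molecular formula is C12H12Br2ClNO3 (counting implicit H from valence).
  Br: 2 × 79.904 = 159.808
  C: 12 × 12.011 = 144.132
  Cl: 1 × 35.450 = 35.450
  H: 12 × 1.008 = 12.096
  N: 1 × 14.007 = 14.007
  O: 3 × 15.999 = 47.997
Sum: 2×79.904 + 12×12.011 + 1×35.450 + 12×1.008 + 1×14.007 + 3×15.999 = 413.490 → 413.49 g/mol.

413.49 g/mol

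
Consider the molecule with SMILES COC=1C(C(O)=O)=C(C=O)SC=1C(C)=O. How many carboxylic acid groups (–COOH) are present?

1

The carboxylic acid motif appears at heavy-atom position 5 in the SMILES.
Other groups present: 1 aldehyde, 1 ether, 1 ketone.
Carboxylic acid count: 1.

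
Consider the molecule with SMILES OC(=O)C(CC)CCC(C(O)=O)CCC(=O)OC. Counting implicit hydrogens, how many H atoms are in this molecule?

20

Walk through each heavy atom and fill implicit hydrogens from standard valence (C 4, N 3, O 2, S 2, halogen 1):
  atom 1: O, bond orders sum to 1 (valence 2) → 1 H
  atom 2: C, bond orders sum to 4 (valence 4) → 0 H
  atom 3: O, bond orders sum to 2 (valence 2) → 0 H
  atom 4: C, bond orders sum to 3 (valence 4) → 1 H
  atom 5: C, bond orders sum to 2 (valence 4) → 2 H
  atom 6: C, bond orders sum to 1 (valence 4) → 3 H
  atom 7: C, bond orders sum to 2 (valence 4) → 2 H
  atom 8: C, bond orders sum to 2 (valence 4) → 2 H
  atom 9: C, bond orders sum to 3 (valence 4) → 1 H
  atom 10: C, bond orders sum to 4 (valence 4) → 0 H
  atom 11: O, bond orders sum to 1 (valence 2) → 1 H
  atom 12: O, bond orders sum to 2 (valence 2) → 0 H
  atom 13: C, bond orders sum to 2 (valence 4) → 2 H
  atom 14: C, bond orders sum to 2 (valence 4) → 2 H
  atom 15: C, bond orders sum to 4 (valence 4) → 0 H
  atom 16: O, bond orders sum to 2 (valence 2) → 0 H
  atom 17: O, bond orders sum to 2 (valence 2) → 0 H
  atom 18: C, bond orders sum to 1 (valence 4) → 3 H
Total hydrogens: 20.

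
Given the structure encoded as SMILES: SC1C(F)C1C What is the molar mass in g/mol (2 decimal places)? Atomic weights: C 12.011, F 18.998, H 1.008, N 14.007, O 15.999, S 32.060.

106.16 g/mol

First, the molecular formula is C4H7FS (counting implicit H from valence).
  C: 4 × 12.011 = 48.044
  F: 1 × 18.998 = 18.998
  H: 7 × 1.008 = 7.056
  S: 1 × 32.060 = 32.060
Sum: 4×12.011 + 1×18.998 + 7×1.008 + 1×32.060 = 106.158 → 106.16 g/mol.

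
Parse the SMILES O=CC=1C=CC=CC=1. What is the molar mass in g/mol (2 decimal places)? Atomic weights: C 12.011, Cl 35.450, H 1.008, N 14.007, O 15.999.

First, the molecular formula is C7H6O (counting implicit H from valence).
  C: 7 × 12.011 = 84.077
  H: 6 × 1.008 = 6.048
  O: 1 × 15.999 = 15.999
Sum: 7×12.011 + 6×1.008 + 1×15.999 = 106.124 → 106.12 g/mol.

106.12 g/mol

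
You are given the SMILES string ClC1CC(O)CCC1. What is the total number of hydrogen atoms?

11

Walk through each heavy atom and fill implicit hydrogens from standard valence (C 4, N 3, O 2, S 2, halogen 1):
  atom 1: Cl (halogen, monovalent) → 0 H
  atom 2: C, bond orders sum to 3 (valence 4) → 1 H
  atom 3: C, bond orders sum to 2 (valence 4) → 2 H
  atom 4: C, bond orders sum to 3 (valence 4) → 1 H
  atom 5: O, bond orders sum to 1 (valence 2) → 1 H
  atom 6: C, bond orders sum to 2 (valence 4) → 2 H
  atom 7: C, bond orders sum to 2 (valence 4) → 2 H
  atom 8: C, bond orders sum to 2 (valence 4) → 2 H
Total hydrogens: 11.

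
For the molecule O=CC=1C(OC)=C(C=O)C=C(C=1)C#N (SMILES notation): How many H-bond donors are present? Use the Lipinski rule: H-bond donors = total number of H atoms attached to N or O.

Donors: find every N or O and count the H atoms it carries.
  atom 1 (O): bond orders sum to 2 → 0 H
  atom 5 (O): bond orders sum to 2 → 0 H
  atom 9 (O): bond orders sum to 2 → 0 H
  atom 14 (N): bond orders sum to 3 → 0 H
Lipinski HBD = 0.

0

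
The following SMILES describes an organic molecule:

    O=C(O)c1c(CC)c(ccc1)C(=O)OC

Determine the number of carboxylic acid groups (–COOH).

The carboxylic acid motif appears at heavy-atom position 2 in the SMILES.
Other groups present: 1 ester.
Carboxylic acid count: 1.

1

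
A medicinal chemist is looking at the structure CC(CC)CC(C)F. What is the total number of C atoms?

Count every carbon token in the SMILES (each C, including those in ring-closure positions and inside branches).
Carbon count: 7.

7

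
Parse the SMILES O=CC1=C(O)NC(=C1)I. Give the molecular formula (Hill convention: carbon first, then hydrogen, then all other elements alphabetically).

C5H4INO2

Walk through each heavy atom and fill implicit hydrogens from standard valence (C 4, N 3, O 2, S 2, halogen 1):
  atom 1: O, bond orders sum to 2 (valence 2) → 0 H
  atom 2: C, bond orders sum to 3 (valence 4) → 1 H
  atom 3: C, bond orders sum to 4 (valence 4) → 0 H
  atom 4: C, bond orders sum to 4 (valence 4) → 0 H
  atom 5: O, bond orders sum to 1 (valence 2) → 1 H
  atom 6: N, bond orders sum to 2 (valence 3) → 1 H
  atom 7: C, bond orders sum to 4 (valence 4) → 0 H
  atom 8: C, bond orders sum to 3 (valence 4) → 1 H
  atom 9: I (halogen, monovalent) → 0 H
Totals → C:5, H:4, I:1, N:1, O:2.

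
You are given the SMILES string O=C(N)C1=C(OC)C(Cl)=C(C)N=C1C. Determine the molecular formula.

Walk through each heavy atom and fill implicit hydrogens from standard valence (C 4, N 3, O 2, S 2, halogen 1):
  atom 1: O, bond orders sum to 2 (valence 2) → 0 H
  atom 2: C, bond orders sum to 4 (valence 4) → 0 H
  atom 3: N, bond orders sum to 1 (valence 3) → 2 H
  atom 4: C, bond orders sum to 4 (valence 4) → 0 H
  atom 5: C, bond orders sum to 4 (valence 4) → 0 H
  atom 6: O, bond orders sum to 2 (valence 2) → 0 H
  atom 7: C, bond orders sum to 1 (valence 4) → 3 H
  atom 8: C, bond orders sum to 4 (valence 4) → 0 H
  atom 9: Cl (halogen, monovalent) → 0 H
  atom 10: C, bond orders sum to 4 (valence 4) → 0 H
  atom 11: C, bond orders sum to 1 (valence 4) → 3 H
  atom 12: N, bond orders sum to 3 (valence 3) → 0 H
  atom 13: C, bond orders sum to 4 (valence 4) → 0 H
  atom 14: C, bond orders sum to 1 (valence 4) → 3 H
Totals → C:9, H:11, Cl:1, N:2, O:2.

C9H11ClN2O2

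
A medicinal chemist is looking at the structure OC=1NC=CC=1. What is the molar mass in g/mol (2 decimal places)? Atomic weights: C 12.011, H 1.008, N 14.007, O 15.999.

83.09 g/mol

First, the molecular formula is C4H5NO (counting implicit H from valence).
  C: 4 × 12.011 = 48.044
  H: 5 × 1.008 = 5.040
  N: 1 × 14.007 = 14.007
  O: 1 × 15.999 = 15.999
Sum: 4×12.011 + 5×1.008 + 1×14.007 + 1×15.999 = 83.090 → 83.09 g/mol.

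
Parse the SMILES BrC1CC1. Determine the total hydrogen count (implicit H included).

5

Walk through each heavy atom and fill implicit hydrogens from standard valence (C 4, N 3, O 2, S 2, halogen 1):
  atom 1: Br (halogen, monovalent) → 0 H
  atom 2: C, bond orders sum to 3 (valence 4) → 1 H
  atom 3: C, bond orders sum to 2 (valence 4) → 2 H
  atom 4: C, bond orders sum to 2 (valence 4) → 2 H
Total hydrogens: 5.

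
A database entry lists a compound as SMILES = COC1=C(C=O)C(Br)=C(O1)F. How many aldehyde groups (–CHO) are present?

1

The aldehyde motif appears at heavy-atom position 5 in the SMILES.
Other groups present: 1 ether.
Aldehyde count: 1.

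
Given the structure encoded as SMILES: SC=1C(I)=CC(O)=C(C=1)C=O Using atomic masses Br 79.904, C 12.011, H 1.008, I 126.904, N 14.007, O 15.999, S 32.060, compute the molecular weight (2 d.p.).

First, the molecular formula is C7H5IO2S (counting implicit H from valence).
  C: 7 × 12.011 = 84.077
  H: 5 × 1.008 = 5.040
  I: 1 × 126.904 = 126.904
  O: 2 × 15.999 = 31.998
  S: 1 × 32.060 = 32.060
Sum: 7×12.011 + 5×1.008 + 1×126.904 + 2×15.999 + 1×32.060 = 280.079 → 280.08 g/mol.

280.08 g/mol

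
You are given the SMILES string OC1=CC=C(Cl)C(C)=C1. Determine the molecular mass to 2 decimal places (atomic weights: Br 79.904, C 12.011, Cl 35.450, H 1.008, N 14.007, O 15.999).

First, the molecular formula is C7H7ClO (counting implicit H from valence).
  C: 7 × 12.011 = 84.077
  Cl: 1 × 35.450 = 35.450
  H: 7 × 1.008 = 7.056
  O: 1 × 15.999 = 15.999
Sum: 7×12.011 + 1×35.450 + 7×1.008 + 1×15.999 = 142.582 → 142.58 g/mol.

142.58 g/mol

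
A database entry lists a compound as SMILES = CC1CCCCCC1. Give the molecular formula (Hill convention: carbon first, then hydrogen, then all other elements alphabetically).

C8H16

Walk through each heavy atom and fill implicit hydrogens from standard valence (C 4, N 3, O 2, S 2, halogen 1):
  atom 1: C, bond orders sum to 1 (valence 4) → 3 H
  atom 2: C, bond orders sum to 3 (valence 4) → 1 H
  atom 3: C, bond orders sum to 2 (valence 4) → 2 H
  atom 4: C, bond orders sum to 2 (valence 4) → 2 H
  atom 5: C, bond orders sum to 2 (valence 4) → 2 H
  atom 6: C, bond orders sum to 2 (valence 4) → 2 H
  atom 7: C, bond orders sum to 2 (valence 4) → 2 H
  atom 8: C, bond orders sum to 2 (valence 4) → 2 H
Totals → C:8, H:16.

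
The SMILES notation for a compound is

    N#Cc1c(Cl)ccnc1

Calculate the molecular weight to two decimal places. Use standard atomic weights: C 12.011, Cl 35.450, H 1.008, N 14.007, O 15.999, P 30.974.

First, the molecular formula is C6H3ClN2 (counting implicit H from valence).
  C: 6 × 12.011 = 72.066
  Cl: 1 × 35.450 = 35.450
  H: 3 × 1.008 = 3.024
  N: 2 × 14.007 = 28.014
Sum: 6×12.011 + 1×35.450 + 3×1.008 + 2×14.007 = 138.554 → 138.55 g/mol.

138.55 g/mol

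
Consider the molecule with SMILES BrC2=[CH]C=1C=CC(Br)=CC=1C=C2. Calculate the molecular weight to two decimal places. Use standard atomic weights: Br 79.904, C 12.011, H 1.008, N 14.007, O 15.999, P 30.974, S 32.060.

First, the molecular formula is C10H6Br2 (counting implicit H from valence).
  Br: 2 × 79.904 = 159.808
  C: 10 × 12.011 = 120.110
  H: 6 × 1.008 = 6.048
Sum: 2×79.904 + 10×12.011 + 6×1.008 = 285.966 → 285.97 g/mol.

285.97 g/mol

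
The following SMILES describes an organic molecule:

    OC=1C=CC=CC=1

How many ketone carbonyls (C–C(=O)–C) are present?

0

Scan the SMILES for the ketone motif — none present.
Groups that are present: 1 hydroxyl.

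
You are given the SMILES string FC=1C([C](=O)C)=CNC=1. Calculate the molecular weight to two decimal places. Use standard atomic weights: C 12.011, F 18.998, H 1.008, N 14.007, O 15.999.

127.12 g/mol

First, the molecular formula is C6H6FNO (counting implicit H from valence).
  C: 6 × 12.011 = 72.066
  F: 1 × 18.998 = 18.998
  H: 6 × 1.008 = 6.048
  N: 1 × 14.007 = 14.007
  O: 1 × 15.999 = 15.999
Sum: 6×12.011 + 1×18.998 + 6×1.008 + 1×14.007 + 1×15.999 = 127.118 → 127.12 g/mol.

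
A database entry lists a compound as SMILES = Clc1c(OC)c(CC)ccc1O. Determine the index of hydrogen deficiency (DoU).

4

Molecular formula: C9H11ClO2.
DoU = (2C + 2 + N − H − X) / 2, where X is the halogen count and O/S are ignored.
    = (2·9 + 2 + 0 − 11 − 1) / 2 = 8 / 2 = 4.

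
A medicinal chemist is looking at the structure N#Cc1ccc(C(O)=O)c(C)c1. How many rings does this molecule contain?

1

In SMILES, each pair of matching ring-closure digits denotes one ring-closing bond; the number of such bonds equals the number of independent rings.
Ring-closure bonds here: 1.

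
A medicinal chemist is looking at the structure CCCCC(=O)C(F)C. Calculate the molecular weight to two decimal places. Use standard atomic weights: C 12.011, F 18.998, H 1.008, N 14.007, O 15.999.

First, the molecular formula is C7H13FO (counting implicit H from valence).
  C: 7 × 12.011 = 84.077
  F: 1 × 18.998 = 18.998
  H: 13 × 1.008 = 13.104
  O: 1 × 15.999 = 15.999
Sum: 7×12.011 + 1×18.998 + 13×1.008 + 1×15.999 = 132.178 → 132.18 g/mol.

132.18 g/mol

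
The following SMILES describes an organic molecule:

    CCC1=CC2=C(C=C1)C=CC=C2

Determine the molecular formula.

C12H12

Walk through each heavy atom and fill implicit hydrogens from standard valence (C 4, N 3, O 2, S 2, halogen 1):
  atom 1: C, bond orders sum to 1 (valence 4) → 3 H
  atom 2: C, bond orders sum to 2 (valence 4) → 2 H
  atom 3: C, bond orders sum to 4 (valence 4) → 0 H
  atom 4: C, bond orders sum to 3 (valence 4) → 1 H
  atom 5: C, bond orders sum to 4 (valence 4) → 0 H
  atom 6: C, bond orders sum to 4 (valence 4) → 0 H
  atom 7: C, bond orders sum to 3 (valence 4) → 1 H
  atom 8: C, bond orders sum to 3 (valence 4) → 1 H
  atom 9: C, bond orders sum to 3 (valence 4) → 1 H
  atom 10: C, bond orders sum to 3 (valence 4) → 1 H
  atom 11: C, bond orders sum to 3 (valence 4) → 1 H
  atom 12: C, bond orders sum to 3 (valence 4) → 1 H
Totals → C:12, H:12.
In Hill order: C12H12.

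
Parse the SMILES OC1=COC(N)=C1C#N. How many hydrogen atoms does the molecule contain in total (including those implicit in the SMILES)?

Walk through each heavy atom and fill implicit hydrogens from standard valence (C 4, N 3, O 2, S 2, halogen 1):
  atom 1: O, bond orders sum to 1 (valence 2) → 1 H
  atom 2: C, bond orders sum to 4 (valence 4) → 0 H
  atom 3: C, bond orders sum to 3 (valence 4) → 1 H
  atom 4: O, bond orders sum to 2 (valence 2) → 0 H
  atom 5: C, bond orders sum to 4 (valence 4) → 0 H
  atom 6: N, bond orders sum to 1 (valence 3) → 2 H
  atom 7: C, bond orders sum to 4 (valence 4) → 0 H
  atom 8: C, bond orders sum to 4 (valence 4) → 0 H
  atom 9: N, bond orders sum to 3 (valence 3) → 0 H
Total hydrogens: 4.

4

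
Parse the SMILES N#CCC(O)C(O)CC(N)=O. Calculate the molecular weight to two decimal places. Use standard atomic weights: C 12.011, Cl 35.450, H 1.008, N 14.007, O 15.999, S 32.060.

First, the molecular formula is C6H10N2O3 (counting implicit H from valence).
  C: 6 × 12.011 = 72.066
  H: 10 × 1.008 = 10.080
  N: 2 × 14.007 = 28.014
  O: 3 × 15.999 = 47.997
Sum: 6×12.011 + 10×1.008 + 2×14.007 + 3×15.999 = 158.157 → 158.16 g/mol.

158.16 g/mol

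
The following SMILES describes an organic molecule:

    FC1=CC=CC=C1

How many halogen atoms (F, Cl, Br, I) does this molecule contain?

Halogen atoms appear at heavy-atom position 1 (1×F).
Halogen count: 1.

1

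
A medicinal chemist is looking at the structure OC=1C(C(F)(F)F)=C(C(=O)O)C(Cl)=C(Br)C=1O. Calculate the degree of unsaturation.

5

Degree of unsaturation = (number of rings) + (number of π bonds).
Ring closures in the SMILES: 1.
π bonds: 4 double bonds (each 1 DoU) → 4 DoU from unsaturation.
Total DoU = 1 + 4 = 5.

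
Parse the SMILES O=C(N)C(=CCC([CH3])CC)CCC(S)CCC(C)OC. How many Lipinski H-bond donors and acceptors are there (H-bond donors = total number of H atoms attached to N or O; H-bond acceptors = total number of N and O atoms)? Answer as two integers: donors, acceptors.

2, 3

Donors: find every N or O and count the H atoms it carries.
  atom 1 (O): bond orders sum to 2 → 0 H
  atom 3 (N): bond orders sum to 1 → 2 H
  atom 19 (O): bond orders sum to 2 → 0 H
Lipinski HBD = 2.
Acceptors: N atoms = 1, O atoms = 2 → HBA = 3.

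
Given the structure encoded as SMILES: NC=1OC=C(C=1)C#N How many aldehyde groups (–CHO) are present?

Scan the SMILES for the aldehyde motif — none present.
Groups that are present: 1 nitrile, 1 primary amine.

0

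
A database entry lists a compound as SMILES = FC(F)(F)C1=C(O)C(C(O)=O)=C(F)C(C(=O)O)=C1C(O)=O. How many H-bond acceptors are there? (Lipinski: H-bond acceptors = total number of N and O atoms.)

7

N atoms: 0; O atoms: 7.
Lipinski HBA = 0 + 7 = 7.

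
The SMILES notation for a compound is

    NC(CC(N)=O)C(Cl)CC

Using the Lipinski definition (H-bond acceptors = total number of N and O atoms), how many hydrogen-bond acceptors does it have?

3

N atoms: 2; O atoms: 1.
Lipinski HBA = 2 + 1 = 3.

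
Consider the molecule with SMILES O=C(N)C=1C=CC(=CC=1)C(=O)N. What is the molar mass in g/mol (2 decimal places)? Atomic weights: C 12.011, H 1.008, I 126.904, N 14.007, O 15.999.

164.16 g/mol

First, the molecular formula is C8H8N2O2 (counting implicit H from valence).
  C: 8 × 12.011 = 96.088
  H: 8 × 1.008 = 8.064
  N: 2 × 14.007 = 28.014
  O: 2 × 15.999 = 31.998
Sum: 8×12.011 + 8×1.008 + 2×14.007 + 2×15.999 = 164.164 → 164.16 g/mol.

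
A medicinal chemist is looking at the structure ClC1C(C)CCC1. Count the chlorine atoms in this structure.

Scan the SMILES for Cl atoms (remember two-letter symbols like Cl and Br are single atoms).
Chlorine count: 1.

1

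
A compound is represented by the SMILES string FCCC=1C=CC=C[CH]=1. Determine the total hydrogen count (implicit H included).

9

Walk through each heavy atom and fill implicit hydrogens from standard valence (C 4, N 3, O 2, S 2, halogen 1):
  atom 1: F (halogen, monovalent) → 0 H
  atom 2: C, bond orders sum to 2 (valence 4) → 2 H
  atom 3: C, bond orders sum to 2 (valence 4) → 2 H
  atom 4: C, bond orders sum to 4 (valence 4) → 0 H
  atom 5: C, bond orders sum to 3 (valence 4) → 1 H
  atom 6: C, bond orders sum to 3 (valence 4) → 1 H
  atom 7: C, bond orders sum to 3 (valence 4) → 1 H
  atom 8: C, bond orders sum to 3 (valence 4) → 1 H
  atom 9: C with explicit H count 1
Total hydrogens: 9.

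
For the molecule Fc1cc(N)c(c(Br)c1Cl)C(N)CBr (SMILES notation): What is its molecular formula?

Walk through each heavy atom and fill implicit hydrogens from standard valence (C 4, N 3, O 2, S 2, halogen 1); for lowercase aromatic atoms, an aromatic c carries 1 H when it has two neighbours and 0 H with three, and aromatic n carries 0 H:
  atom 1: F (halogen, monovalent) → 0 H
  atom 2: aromatic c, 3 neighbours → 0 H
  atom 3: aromatic c, 2 neighbours → 1 H
  atom 4: aromatic c, 3 neighbours → 0 H
  atom 5: N, bond orders sum to 1 (valence 3) → 2 H
  atom 6: aromatic c, 3 neighbours → 0 H
  atom 7: aromatic c, 3 neighbours → 0 H
  atom 8: Br (halogen, monovalent) → 0 H
  atom 9: aromatic c, 3 neighbours → 0 H
  atom 10: Cl (halogen, monovalent) → 0 H
  atom 11: C, bond orders sum to 3 (valence 4) → 1 H
  atom 12: N, bond orders sum to 1 (valence 3) → 2 H
  atom 13: C, bond orders sum to 2 (valence 4) → 2 H
  atom 14: Br (halogen, monovalent) → 0 H
Totals → C:8, H:8, Br:2, Cl:1, F:1, N:2.

C8H8Br2ClFN2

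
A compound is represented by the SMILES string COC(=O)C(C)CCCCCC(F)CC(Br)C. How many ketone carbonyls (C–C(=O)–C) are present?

0

Scan the SMILES for the ketone motif — none present.
Groups that are present: 1 ester.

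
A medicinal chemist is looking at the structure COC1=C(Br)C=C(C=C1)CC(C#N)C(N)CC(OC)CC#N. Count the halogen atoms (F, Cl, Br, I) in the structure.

1

Halogen atoms appear at heavy-atom position 5 (1×Br).
Other groups present: 2 ether, 2 nitrile, 1 primary amine.
Halogen count: 1.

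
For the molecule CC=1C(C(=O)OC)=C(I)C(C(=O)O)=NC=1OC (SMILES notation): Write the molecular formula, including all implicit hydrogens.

C10H10INO5

Walk through each heavy atom and fill implicit hydrogens from standard valence (C 4, N 3, O 2, S 2, halogen 1):
  atom 1: C, bond orders sum to 1 (valence 4) → 3 H
  atom 2: C, bond orders sum to 4 (valence 4) → 0 H
  atom 3: C, bond orders sum to 4 (valence 4) → 0 H
  atom 4: C, bond orders sum to 4 (valence 4) → 0 H
  atom 5: O, bond orders sum to 2 (valence 2) → 0 H
  atom 6: O, bond orders sum to 2 (valence 2) → 0 H
  atom 7: C, bond orders sum to 1 (valence 4) → 3 H
  atom 8: C, bond orders sum to 4 (valence 4) → 0 H
  atom 9: I (halogen, monovalent) → 0 H
  atom 10: C, bond orders sum to 4 (valence 4) → 0 H
  atom 11: C, bond orders sum to 4 (valence 4) → 0 H
  atom 12: O, bond orders sum to 2 (valence 2) → 0 H
  atom 13: O, bond orders sum to 1 (valence 2) → 1 H
  atom 14: N, bond orders sum to 3 (valence 3) → 0 H
  atom 15: C, bond orders sum to 4 (valence 4) → 0 H
  atom 16: O, bond orders sum to 2 (valence 2) → 0 H
  atom 17: C, bond orders sum to 1 (valence 4) → 3 H
Totals → C:10, H:10, I:1, N:1, O:5.
In Hill order: C10H10INO5.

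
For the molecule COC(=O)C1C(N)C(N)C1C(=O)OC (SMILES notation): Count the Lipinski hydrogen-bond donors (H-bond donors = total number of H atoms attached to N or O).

Donors: find every N or O and count the H atoms it carries.
  atom 2 (O): bond orders sum to 2 → 0 H
  atom 4 (O): bond orders sum to 2 → 0 H
  atom 7 (N): bond orders sum to 1 → 2 H
  atom 9 (N): bond orders sum to 1 → 2 H
  atom 12 (O): bond orders sum to 2 → 0 H
  atom 13 (O): bond orders sum to 2 → 0 H
Lipinski HBD = 4.

4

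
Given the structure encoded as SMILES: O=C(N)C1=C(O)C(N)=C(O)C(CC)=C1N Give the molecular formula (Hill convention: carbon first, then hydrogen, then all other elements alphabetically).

C9H13N3O3

Walk through each heavy atom and fill implicit hydrogens from standard valence (C 4, N 3, O 2, S 2, halogen 1):
  atom 1: O, bond orders sum to 2 (valence 2) → 0 H
  atom 2: C, bond orders sum to 4 (valence 4) → 0 H
  atom 3: N, bond orders sum to 1 (valence 3) → 2 H
  atom 4: C, bond orders sum to 4 (valence 4) → 0 H
  atom 5: C, bond orders sum to 4 (valence 4) → 0 H
  atom 6: O, bond orders sum to 1 (valence 2) → 1 H
  atom 7: C, bond orders sum to 4 (valence 4) → 0 H
  atom 8: N, bond orders sum to 1 (valence 3) → 2 H
  atom 9: C, bond orders sum to 4 (valence 4) → 0 H
  atom 10: O, bond orders sum to 1 (valence 2) → 1 H
  atom 11: C, bond orders sum to 4 (valence 4) → 0 H
  atom 12: C, bond orders sum to 2 (valence 4) → 2 H
  atom 13: C, bond orders sum to 1 (valence 4) → 3 H
  atom 14: C, bond orders sum to 4 (valence 4) → 0 H
  atom 15: N, bond orders sum to 1 (valence 3) → 2 H
Totals → C:9, H:13, N:3, O:3.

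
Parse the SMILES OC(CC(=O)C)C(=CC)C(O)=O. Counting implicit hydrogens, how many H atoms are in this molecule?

Walk through each heavy atom and fill implicit hydrogens from standard valence (C 4, N 3, O 2, S 2, halogen 1):
  atom 1: O, bond orders sum to 1 (valence 2) → 1 H
  atom 2: C, bond orders sum to 3 (valence 4) → 1 H
  atom 3: C, bond orders sum to 2 (valence 4) → 2 H
  atom 4: C, bond orders sum to 4 (valence 4) → 0 H
  atom 5: O, bond orders sum to 2 (valence 2) → 0 H
  atom 6: C, bond orders sum to 1 (valence 4) → 3 H
  atom 7: C, bond orders sum to 4 (valence 4) → 0 H
  atom 8: C, bond orders sum to 3 (valence 4) → 1 H
  atom 9: C, bond orders sum to 1 (valence 4) → 3 H
  atom 10: C, bond orders sum to 4 (valence 4) → 0 H
  atom 11: O, bond orders sum to 1 (valence 2) → 1 H
  atom 12: O, bond orders sum to 2 (valence 2) → 0 H
Total hydrogens: 12.

12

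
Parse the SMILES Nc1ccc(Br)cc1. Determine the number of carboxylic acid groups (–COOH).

Scan the SMILES for the carboxylic acid motif — none present.
Groups that are present: 1 primary amine.

0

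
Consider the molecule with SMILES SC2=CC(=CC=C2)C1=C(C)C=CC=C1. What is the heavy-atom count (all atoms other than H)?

Every atom symbol written in the SMILES (organic subset) is one heavy atom; implicit H are not written.
Heavy atoms by element → C:13, S:1.
Total: 14.

14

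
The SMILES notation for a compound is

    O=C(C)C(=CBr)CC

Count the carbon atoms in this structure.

6

Count every carbon token in the SMILES (each C, including those in ring-closure positions and inside branches).
Carbon count: 6.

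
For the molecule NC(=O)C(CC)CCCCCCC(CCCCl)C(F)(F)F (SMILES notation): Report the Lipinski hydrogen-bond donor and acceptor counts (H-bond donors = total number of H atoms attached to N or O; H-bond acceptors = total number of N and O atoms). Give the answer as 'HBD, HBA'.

2, 2

Donors: find every N or O and count the H atoms it carries.
  atom 1 (N): bond orders sum to 1 → 2 H
  atom 3 (O): bond orders sum to 2 → 0 H
Lipinski HBD = 2.
Acceptors: N atoms = 1, O atoms = 1 → HBA = 2.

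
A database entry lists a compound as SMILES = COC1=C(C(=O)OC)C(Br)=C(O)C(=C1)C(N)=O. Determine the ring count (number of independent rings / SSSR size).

1

In SMILES, each pair of matching ring-closure digits denotes one ring-closing bond; the number of such bonds equals the number of independent rings.
Ring-closure bonds here: 1.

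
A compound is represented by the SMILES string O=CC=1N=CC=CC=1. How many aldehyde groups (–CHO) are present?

1

The aldehyde motif appears at heavy-atom position 2 in the SMILES.
Aldehyde count: 1.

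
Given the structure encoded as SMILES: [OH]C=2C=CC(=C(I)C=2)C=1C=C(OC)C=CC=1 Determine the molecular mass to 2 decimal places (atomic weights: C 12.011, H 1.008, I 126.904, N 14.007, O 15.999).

326.13 g/mol

First, the molecular formula is C13H11IO2 (counting implicit H from valence).
  C: 13 × 12.011 = 156.143
  H: 11 × 1.008 = 11.088
  I: 1 × 126.904 = 126.904
  O: 2 × 15.999 = 31.998
Sum: 13×12.011 + 11×1.008 + 1×126.904 + 2×15.999 = 326.133 → 326.13 g/mol.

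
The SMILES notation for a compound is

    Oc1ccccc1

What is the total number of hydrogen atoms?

Walk through each heavy atom and fill implicit hydrogens from standard valence (C 4, N 3, O 2, S 2, halogen 1); for lowercase aromatic atoms, an aromatic c carries 1 H when it has two neighbours and 0 H with three, and aromatic n carries 0 H:
  atom 1: O, bond orders sum to 1 (valence 2) → 1 H
  atom 2: aromatic c, 3 neighbours → 0 H
  atom 3: aromatic c, 2 neighbours → 1 H
  atom 4: aromatic c, 2 neighbours → 1 H
  atom 5: aromatic c, 2 neighbours → 1 H
  atom 6: aromatic c, 2 neighbours → 1 H
  atom 7: aromatic c, 2 neighbours → 1 H
Total hydrogens: 6.

6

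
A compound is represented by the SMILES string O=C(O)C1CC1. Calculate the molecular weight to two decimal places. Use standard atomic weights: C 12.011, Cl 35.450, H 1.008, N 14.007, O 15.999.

86.09 g/mol

First, the molecular formula is C4H6O2 (counting implicit H from valence).
  C: 4 × 12.011 = 48.044
  H: 6 × 1.008 = 6.048
  O: 2 × 15.999 = 31.998
Sum: 4×12.011 + 6×1.008 + 2×15.999 = 86.090 → 86.09 g/mol.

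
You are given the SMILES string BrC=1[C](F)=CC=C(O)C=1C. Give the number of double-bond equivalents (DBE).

Molecular formula: C7H6BrFO.
DoU = (2C + 2 + N − H − X) / 2, where X is the halogen count and O/S are ignored.
    = (2·7 + 2 + 0 − 6 − 2) / 2 = 8 / 2 = 4.

4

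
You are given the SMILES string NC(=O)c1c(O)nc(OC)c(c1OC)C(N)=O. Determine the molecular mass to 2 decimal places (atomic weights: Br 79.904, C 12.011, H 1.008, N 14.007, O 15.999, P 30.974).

241.20 g/mol

First, the molecular formula is C9H11N3O5 (counting implicit H from valence).
  C: 9 × 12.011 = 108.099
  H: 11 × 1.008 = 11.088
  N: 3 × 14.007 = 42.021
  O: 5 × 15.999 = 79.995
Sum: 9×12.011 + 11×1.008 + 3×14.007 + 5×15.999 = 241.203 → 241.20 g/mol.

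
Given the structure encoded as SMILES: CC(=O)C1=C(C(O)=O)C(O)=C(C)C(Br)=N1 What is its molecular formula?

Walk through each heavy atom and fill implicit hydrogens from standard valence (C 4, N 3, O 2, S 2, halogen 1):
  atom 1: C, bond orders sum to 1 (valence 4) → 3 H
  atom 2: C, bond orders sum to 4 (valence 4) → 0 H
  atom 3: O, bond orders sum to 2 (valence 2) → 0 H
  atom 4: C, bond orders sum to 4 (valence 4) → 0 H
  atom 5: C, bond orders sum to 4 (valence 4) → 0 H
  atom 6: C, bond orders sum to 4 (valence 4) → 0 H
  atom 7: O, bond orders sum to 1 (valence 2) → 1 H
  atom 8: O, bond orders sum to 2 (valence 2) → 0 H
  atom 9: C, bond orders sum to 4 (valence 4) → 0 H
  atom 10: O, bond orders sum to 1 (valence 2) → 1 H
  atom 11: C, bond orders sum to 4 (valence 4) → 0 H
  atom 12: C, bond orders sum to 1 (valence 4) → 3 H
  atom 13: C, bond orders sum to 4 (valence 4) → 0 H
  atom 14: Br (halogen, monovalent) → 0 H
  atom 15: N, bond orders sum to 3 (valence 3) → 0 H
Totals → C:9, H:8, Br:1, N:1, O:4.

C9H8BrNO4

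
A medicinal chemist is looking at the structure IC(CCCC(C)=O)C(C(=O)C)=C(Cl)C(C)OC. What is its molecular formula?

C13H20ClIO3

Walk through each heavy atom and fill implicit hydrogens from standard valence (C 4, N 3, O 2, S 2, halogen 1):
  atom 1: I (halogen, monovalent) → 0 H
  atom 2: C, bond orders sum to 3 (valence 4) → 1 H
  atom 3: C, bond orders sum to 2 (valence 4) → 2 H
  atom 4: C, bond orders sum to 2 (valence 4) → 2 H
  atom 5: C, bond orders sum to 2 (valence 4) → 2 H
  atom 6: C, bond orders sum to 4 (valence 4) → 0 H
  atom 7: C, bond orders sum to 1 (valence 4) → 3 H
  atom 8: O, bond orders sum to 2 (valence 2) → 0 H
  atom 9: C, bond orders sum to 4 (valence 4) → 0 H
  atom 10: C, bond orders sum to 4 (valence 4) → 0 H
  atom 11: O, bond orders sum to 2 (valence 2) → 0 H
  atom 12: C, bond orders sum to 1 (valence 4) → 3 H
  atom 13: C, bond orders sum to 4 (valence 4) → 0 H
  atom 14: Cl (halogen, monovalent) → 0 H
  atom 15: C, bond orders sum to 3 (valence 4) → 1 H
  atom 16: C, bond orders sum to 1 (valence 4) → 3 H
  atom 17: O, bond orders sum to 2 (valence 2) → 0 H
  atom 18: C, bond orders sum to 1 (valence 4) → 3 H
Totals → C:13, H:20, Cl:1, I:1, O:3.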